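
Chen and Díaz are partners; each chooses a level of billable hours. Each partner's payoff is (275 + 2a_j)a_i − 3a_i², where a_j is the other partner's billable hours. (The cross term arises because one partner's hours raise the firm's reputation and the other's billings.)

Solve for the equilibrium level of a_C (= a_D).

68.75

Chen's payoff is (275 + 2a_D)a_C − 3a_C².
∂π/∂a_C = 275 + 2a_D − 6a_C = 0, so a_C = 275/6 + (1/3)a_D.
By symmetry a_D = a_C; substituting into the reaction function, (2/3)a_C = 275/6 and a_C = 68.75.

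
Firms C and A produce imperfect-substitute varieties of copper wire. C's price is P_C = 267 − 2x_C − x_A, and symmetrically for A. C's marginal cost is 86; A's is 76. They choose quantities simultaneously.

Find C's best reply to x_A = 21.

40

Firm C's profit: π = x_C(267 − 2x_C − x_A) − 86x_C.
∂π/∂x_C = 181 − 4x_C − x_A = 0 ⇒ x_C = 45.25 − 0.25x_A.
At x_A = 21: x_C = 45.25 − 0.25·21 = 40.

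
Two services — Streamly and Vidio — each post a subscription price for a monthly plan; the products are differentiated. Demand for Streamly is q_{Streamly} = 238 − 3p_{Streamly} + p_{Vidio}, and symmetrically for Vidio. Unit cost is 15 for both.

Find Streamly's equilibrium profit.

5191.68

Streamly's profit: π = (p_{Streamly} − 15)(238 − 3p_{Streamly} + p_{Vidio}).
∂π/∂p_{Streamly} = 283 − 6p_{Streamly} + p_{Vidio} = 0 ⇒ p_{Streamly} = 283/6 + (1/6)p_{Vidio}.
The game is symmetric, so in equilibrium p_{Vidio} = p_{Streamly}: the reaction function gives (5/6)p_{Streamly} = 283/6, hence p_{Streamly} = 56.6.
q_{Streamly} = 238 − 3·56.6 + 56.6 = 124.8.
Profit = (56.6 − 15)·124.8 = 5191.68.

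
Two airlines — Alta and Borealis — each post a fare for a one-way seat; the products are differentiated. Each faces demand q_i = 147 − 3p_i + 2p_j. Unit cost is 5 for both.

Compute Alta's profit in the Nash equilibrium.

3780.75

Alta's profit: π = (p_{Alta} − 5)(147 − 3p_{Alta} + 2p_{Borealis}).
∂π/∂p_{Alta} = 162 − 6p_{Alta} + 2p_{Borealis} = 0 ⇒ p_{Alta} = 27 + (1/3)p_{Borealis}.
The game is symmetric, so in equilibrium p_{Borealis} = p_{Alta}: the reaction function gives (2/3)p_{Alta} = 27, hence p_{Alta} = 40.5.
q_{Alta} = 147 − 3·40.5 + 2·40.5 = 106.5.
Profit = (40.5 − 5)·106.5 = 3780.75.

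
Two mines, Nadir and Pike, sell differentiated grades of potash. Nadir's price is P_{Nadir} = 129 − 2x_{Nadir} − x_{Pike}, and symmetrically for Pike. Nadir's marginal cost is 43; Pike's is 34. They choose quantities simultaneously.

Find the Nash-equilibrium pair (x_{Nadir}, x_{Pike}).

16.6, 19.6

Mine Nadir's profit: π = x_{Nadir}(129 − 2x_{Nadir} − x_{Pike}) − 43x_{Nadir}.
∂π/∂x_{Nadir} = 86 − 4x_{Nadir} − x_{Pike} = 0 ⇒ x_{Nadir} = 21.5 − 0.25x_{Pike}.
Similarly x_{Pike} = 23.75 − 0.25x_{Nadir}.
Substituting the second reaction function into the first: x_{Nadir} = 21.5 − 0.25(23.75 − 0.25x_{Nadir}), which gives 0.9375x_{Nadir} = 15.5625 ⇒ x_{Nadir} = 16.6.
Then x_{Pike} = 23.75 − 0.25·16.6 = 19.6.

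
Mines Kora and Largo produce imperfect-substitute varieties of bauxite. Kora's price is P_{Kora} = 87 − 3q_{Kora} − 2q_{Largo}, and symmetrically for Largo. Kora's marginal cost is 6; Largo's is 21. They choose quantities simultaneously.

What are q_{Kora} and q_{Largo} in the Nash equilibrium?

11.0625, 7.3125

Mine Kora's profit: π = q_{Kora}(87 − 3q_{Kora} − 2q_{Largo}) − 6q_{Kora}.
∂π/∂q_{Kora} = 81 − 6q_{Kora} − 2q_{Largo} = 0 ⇒ q_{Kora} = 13.5 − (1/3)q_{Largo}.
Similarly q_{Largo} = 11 − (1/3)q_{Kora}.
Solving the two reaction functions simultaneously: (1 − (−1/3)(−1/3))q_{Kora} = 13.5 − (1/3)·11, so (8/9)q_{Kora} = 59/6 and q_{Kora} = 11.0625.
Then q_{Largo} = 11 − (1/3)·11.0625 = 7.3125.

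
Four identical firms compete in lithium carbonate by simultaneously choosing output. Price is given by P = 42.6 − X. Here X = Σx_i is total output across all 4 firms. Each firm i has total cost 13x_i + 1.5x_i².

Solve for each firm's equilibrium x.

A representative firm's profit is π_i = x_i(42.6 − X) − 13x_i − 1.5x_i², with X = x_i + Σ_{j≠i} x_j.
First-order condition: 29.6 − 5x_i − Σ_{j≠i} x_j = 0.
Imposing symmetry (x_j = x for all j) turns Σ_{j≠i} x_j into 3x, so 29.6 = 8x and x = 3.7.

3.7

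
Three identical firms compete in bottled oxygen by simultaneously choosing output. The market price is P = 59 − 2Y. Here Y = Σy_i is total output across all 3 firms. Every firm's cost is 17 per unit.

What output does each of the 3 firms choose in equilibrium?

A representative firm's profit is π_i = y_i(59 − 2Y) − 17y_i, with Y = y_i + Σ_{j≠i} y_j.
First-order condition: 42 − 4y_i − 2Σ_{j≠i} y_j = 0.
With identical firms, set every y_j = y: then 42 − 4y − 4y = 0, i.e. y = 42/8 = 5.25.

5.25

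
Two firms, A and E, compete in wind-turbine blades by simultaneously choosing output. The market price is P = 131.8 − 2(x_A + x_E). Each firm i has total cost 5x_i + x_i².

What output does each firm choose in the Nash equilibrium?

15.85

Firm A's profit: π = x_A(131.8 − 2(x_A + x_E)) − 5x_A − x_A².
∂π/∂x_A = 126.8 − 6x_A − 2x_E = 0, so x_A = 317/15 − (1/3)x_E.
Setting x_A = x_E in the reaction function: x_A = 317/15 − (1/3)x_A, so x_A = (317/15) / (4/3) = 15.85.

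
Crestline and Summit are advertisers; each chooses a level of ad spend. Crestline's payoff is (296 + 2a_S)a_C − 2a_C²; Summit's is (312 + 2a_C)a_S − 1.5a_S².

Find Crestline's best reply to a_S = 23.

Expanding Crestline's payoff: 296a_C + 2a_Sa_C − 2a_C².
∂π/∂a_C = 296 + 2a_S − 4a_C = 0, so a_C = 74 + 0.5a_S.
At a_S = 23: a_C = 74 + 0.5·23 = 85.5.

85.5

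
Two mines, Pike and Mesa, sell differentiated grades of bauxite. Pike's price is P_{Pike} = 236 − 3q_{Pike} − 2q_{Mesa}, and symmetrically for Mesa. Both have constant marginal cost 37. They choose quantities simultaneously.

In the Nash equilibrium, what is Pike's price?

Mine Pike's profit: π = q_{Pike}(236 − 3q_{Pike} − 2q_{Mesa}) − 37q_{Pike}.
∂π/∂q_{Pike} = 199 − 6q_{Pike} − 2q_{Mesa} = 0 ⇒ q_{Pike} = 199/6 − (1/3)q_{Mesa}.
The game is symmetric, so in equilibrium q_{Mesa} = q_{Pike}: the reaction function gives (4/3)q_{Pike} = 199/6, hence q_{Pike} = 24.875.
P_{Pike} = 236 − 3·24.875 − 2·24.875 = 111.625.

111.625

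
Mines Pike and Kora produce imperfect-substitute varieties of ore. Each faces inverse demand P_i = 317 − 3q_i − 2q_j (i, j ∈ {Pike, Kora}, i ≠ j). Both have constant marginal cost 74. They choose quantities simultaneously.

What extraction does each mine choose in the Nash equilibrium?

Mine Pike's profit: π = q_{Pike}(317 − 3q_{Pike} − 2q_{Kora}) − 74q_{Pike}.
∂π/∂q_{Pike} = 243 − 6q_{Pike} − 2q_{Kora} = 0 ⇒ q_{Pike} = 40.5 − (1/3)q_{Kora}.
The game is symmetric, so in equilibrium q_{Kora} = q_{Pike}: the reaction function gives (4/3)q_{Pike} = 40.5, hence q_{Pike} = 30.375.

30.375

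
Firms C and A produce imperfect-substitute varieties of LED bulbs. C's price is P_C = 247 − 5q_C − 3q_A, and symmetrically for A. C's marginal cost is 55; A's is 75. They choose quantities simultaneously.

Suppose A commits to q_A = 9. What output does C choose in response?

16.5

Firm C's profit: π = q_C(247 − 5q_C − 3q_A) − 55q_C.
∂π/∂q_C = 192 − 10q_C − 3q_A = 0 ⇒ q_C = 19.2 − 0.3q_A.
At q_A = 9: q_C = 19.2 − 0.3·9 = 16.5.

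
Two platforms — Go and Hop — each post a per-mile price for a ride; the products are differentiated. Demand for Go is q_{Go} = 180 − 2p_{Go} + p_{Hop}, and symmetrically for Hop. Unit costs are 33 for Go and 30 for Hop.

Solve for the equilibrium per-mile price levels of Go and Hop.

Go's profit: π = (p_{Go} − 33)(180 − 2p_{Go} + p_{Hop}).
∂π/∂p_{Go} = 246 − 4p_{Go} + p_{Hop} = 0 ⇒ p_{Go} = 61.5 + 0.25p_{Hop}.
Similarly p_{Hop} = 60 + 0.25p_{Go}.
Substituting the second reaction function into the first: p_{Go} = 61.5 + 0.25(60 + 0.25p_{Go}), which gives 0.9375p_{Go} = 76.5 ⇒ p_{Go} = 81.6.
Then p_{Hop} = 60 + 0.25·81.6 = 80.4.

81.6, 80.4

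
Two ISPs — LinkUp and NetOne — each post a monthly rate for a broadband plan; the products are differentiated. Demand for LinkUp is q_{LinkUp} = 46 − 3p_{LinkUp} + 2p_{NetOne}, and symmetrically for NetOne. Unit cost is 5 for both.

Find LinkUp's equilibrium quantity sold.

30.75

LinkUp's profit: π = (p_{LinkUp} − 5)(46 − 3p_{LinkUp} + 2p_{NetOne}).
∂π/∂p_{LinkUp} = 61 − 6p_{LinkUp} + 2p_{NetOne} = 0 ⇒ p_{LinkUp} = 61/6 + (1/3)p_{NetOne}.
Setting p_{LinkUp} = p_{NetOne} in the reaction function: p_{LinkUp} = 61/6 + (1/3)p_{LinkUp}, so p_{LinkUp} = (61/6) / (2/3) = 15.25.
q_{LinkUp} = 46 − 3·15.25 + 2·15.25 = 30.75.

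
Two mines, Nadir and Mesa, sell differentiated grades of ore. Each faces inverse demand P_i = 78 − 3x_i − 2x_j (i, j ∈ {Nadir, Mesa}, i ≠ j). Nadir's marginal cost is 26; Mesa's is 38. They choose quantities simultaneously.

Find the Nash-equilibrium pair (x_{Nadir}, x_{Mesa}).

7.25, 4.25

Mine Nadir's profit: π = x_{Nadir}(78 − 3x_{Nadir} − 2x_{Mesa}) − 26x_{Nadir}.
∂π/∂x_{Nadir} = 52 − 6x_{Nadir} − 2x_{Mesa} = 0 ⇒ x_{Nadir} = 26/3 − (1/3)x_{Mesa}.
Similarly x_{Mesa} = 20/3 − (1/3)x_{Nadir}.
Solving the two reaction functions simultaneously: (1 − (−1/3)(−1/3))x_{Nadir} = 26/3 − (1/3)·(20/3), so (8/9)x_{Nadir} = 58/9 and x_{Nadir} = 7.25.
Then x_{Mesa} = 20/3 − (1/3)·7.25 = 4.25.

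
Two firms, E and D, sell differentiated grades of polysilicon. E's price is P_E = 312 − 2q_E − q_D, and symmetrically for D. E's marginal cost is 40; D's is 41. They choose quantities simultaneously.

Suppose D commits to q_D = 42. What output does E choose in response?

Firm E's profit: π = q_E(312 − 2q_E − q_D) − 40q_E.
∂π/∂q_E = 272 − 4q_E − q_D = 0 ⇒ q_E = 68 − 0.25q_D.
At q_D = 42: q_E = 68 − 0.25·42 = 57.5.

57.5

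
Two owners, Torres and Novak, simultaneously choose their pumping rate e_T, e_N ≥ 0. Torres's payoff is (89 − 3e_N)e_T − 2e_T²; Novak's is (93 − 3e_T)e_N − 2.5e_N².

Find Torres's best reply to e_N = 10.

14.75

Expanding Torres's payoff: 89e_T − 3e_Ne_T − 2e_T².
∂π/∂e_T = 89 − 3e_N − 4e_T = 0, so e_T = 22.25 − 0.75e_N.
At e_N = 10: e_T = 22.25 − 0.75·10 = 14.75.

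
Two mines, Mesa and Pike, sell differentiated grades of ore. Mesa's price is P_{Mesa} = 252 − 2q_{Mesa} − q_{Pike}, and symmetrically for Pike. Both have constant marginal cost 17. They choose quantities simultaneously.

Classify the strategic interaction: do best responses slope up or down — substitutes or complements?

strategic substitutes

Mine Mesa's profit: π = q_{Mesa}(252 − 2q_{Mesa} − q_{Pike}) − 17q_{Mesa}.
∂π/∂q_{Mesa} = 235 − 4q_{Mesa} − q_{Pike} = 0 ⇒ q_{Mesa} = 58.75 − 0.25q_{Pike}.
The best-response slope dq_{Mesa}/dq_{Pike} = −0.25 < 0: the reaction function is downward-sloping, so the choices are strategic substitutes.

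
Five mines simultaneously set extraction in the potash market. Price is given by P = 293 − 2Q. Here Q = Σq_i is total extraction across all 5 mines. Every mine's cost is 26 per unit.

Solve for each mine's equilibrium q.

22.25

A representative mine's profit is π_i = q_i(293 − 2Q) − 26q_i, with Q = q_i + Σ_{j≠i} q_j.
First-order condition: 267 − 4q_i − 2Σ_{j≠i} q_j = 0.
With identical mines, set every q_j = q: then 267 − 4q − 8q = 0, i.e. q = 267/12 = 22.25.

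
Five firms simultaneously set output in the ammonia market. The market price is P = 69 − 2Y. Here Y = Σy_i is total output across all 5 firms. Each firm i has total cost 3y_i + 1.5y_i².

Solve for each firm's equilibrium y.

A representative firm's profit is π_i = y_i(69 − 2Y) − 3y_i − 1.5y_i², with Y = y_i + Σ_{j≠i} y_j.
First-order condition: 66 − 7y_i − 2Σ_{j≠i} y_j = 0.
In a symmetric equilibrium every firm chooses the same y, so Σ_{j≠i} y_j = 4y. The condition becomes 66 − 15y = 0, giving y = 66/15 = 4.4.

4.4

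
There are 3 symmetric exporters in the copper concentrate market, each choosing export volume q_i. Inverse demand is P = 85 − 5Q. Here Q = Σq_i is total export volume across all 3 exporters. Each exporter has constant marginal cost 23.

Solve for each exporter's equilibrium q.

3.1

A representative exporter's profit is π_i = q_i(85 − 5Q) − 23q_i, with Q = q_i + Σ_{j≠i} q_j.
First-order condition: 62 − 10q_i − 5Σ_{j≠i} q_j = 0.
In a symmetric equilibrium every exporter chooses the same q, so Σ_{j≠i} q_j = 2q. The condition becomes 62 − 20q = 0, giving q = 62/20 = 3.1.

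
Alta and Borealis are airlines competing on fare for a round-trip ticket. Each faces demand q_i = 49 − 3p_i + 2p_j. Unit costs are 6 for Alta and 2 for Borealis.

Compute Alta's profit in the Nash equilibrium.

Alta's profit: π = (p_{Alta} − 6)(49 − 3p_{Alta} + 2p_{Borealis}).
∂π/∂p_{Alta} = 67 − 6p_{Alta} + 2p_{Borealis} = 0 ⇒ p_{Alta} = 67/6 + (1/3)p_{Borealis}.
Similarly p_{Borealis} = 55/6 + (1/3)p_{Alta}.
Plugging p_{Borealis} into Alta's best response: p_{Alta} = 67/6 + (1/3)(55/6 + (1/3)p_{Alta}) ⇒ (8/9)p_{Alta} = 128/9, so p_{Alta} = 16.
Then p_{Borealis} = 55/6 + (1/3)·16 = 14.5.
q_{Alta} = 49 − 3·16 + 2·14.5 = 30.
Profit = (16 − 6)·30 = 300.

300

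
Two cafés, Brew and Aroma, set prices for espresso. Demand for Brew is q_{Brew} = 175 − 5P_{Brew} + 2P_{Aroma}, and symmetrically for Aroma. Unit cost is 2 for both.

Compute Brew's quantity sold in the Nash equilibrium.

105.625

Brew's profit: π = (P_{Brew} − 2)(175 − 5P_{Brew} + 2P_{Aroma}).
∂π/∂P_{Brew} = 185 − 10P_{Brew} + 2P_{Aroma} = 0 ⇒ P_{Brew} = 18.5 + 0.2P_{Aroma}.
The game is symmetric, so in equilibrium P_{Aroma} = P_{Brew}: the reaction function gives 0.8P_{Brew} = 18.5, hence P_{Brew} = 23.125.
q_{Brew} = 175 − 5·23.125 + 2·23.125 = 105.625.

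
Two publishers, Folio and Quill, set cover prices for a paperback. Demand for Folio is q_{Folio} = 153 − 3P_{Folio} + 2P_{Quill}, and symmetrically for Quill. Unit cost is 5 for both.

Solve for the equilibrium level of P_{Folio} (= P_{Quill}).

42

Folio's profit: π = (P_{Folio} − 5)(153 − 3P_{Folio} + 2P_{Quill}).
∂π/∂P_{Folio} = 168 − 6P_{Folio} + 2P_{Quill} = 0 ⇒ P_{Folio} = 28 + (1/3)P_{Quill}.
The game is symmetric, so in equilibrium P_{Quill} = P_{Folio}: the reaction function gives (2/3)P_{Folio} = 28, hence P_{Folio} = 42.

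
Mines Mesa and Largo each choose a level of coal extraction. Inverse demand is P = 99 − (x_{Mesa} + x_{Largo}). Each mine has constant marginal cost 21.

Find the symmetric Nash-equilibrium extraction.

26

Mine Mesa's profit: π = x_{Mesa}(99 − (x_{Mesa} + x_{Largo})) − 21x_{Mesa}.
∂π/∂x_{Mesa} = 78 − 2x_{Mesa} − x_{Largo} = 0, so x_{Mesa} = 39 − 0.5x_{Largo}.
Setting x_{Mesa} = x_{Largo} in the reaction function: x_{Mesa} = 39 − 0.5x_{Mesa}, so x_{Mesa} = 39 / 1.5 = 26.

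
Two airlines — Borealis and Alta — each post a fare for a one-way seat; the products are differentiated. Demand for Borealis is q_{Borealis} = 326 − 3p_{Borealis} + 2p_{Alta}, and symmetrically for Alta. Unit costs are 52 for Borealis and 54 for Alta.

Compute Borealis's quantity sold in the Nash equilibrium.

206.625

Borealis's profit: π = (p_{Borealis} − 52)(326 − 3p_{Borealis} + 2p_{Alta}).
∂π/∂p_{Borealis} = 482 − 6p_{Borealis} + 2p_{Alta} = 0 ⇒ p_{Borealis} = 241/3 + (1/3)p_{Alta}.
Similarly p_{Alta} = 244/3 + (1/3)p_{Borealis}.
Solving the two reaction functions simultaneously: (1 − (1/3)(1/3))p_{Borealis} = 241/3 + (1/3)·(244/3), so (8/9)p_{Borealis} = 967/9 and p_{Borealis} = 120.875.
Then p_{Alta} = 244/3 + (1/3)·120.875 = 121.625.
q_{Borealis} = 326 − 3·120.875 + 2·121.625 = 206.625.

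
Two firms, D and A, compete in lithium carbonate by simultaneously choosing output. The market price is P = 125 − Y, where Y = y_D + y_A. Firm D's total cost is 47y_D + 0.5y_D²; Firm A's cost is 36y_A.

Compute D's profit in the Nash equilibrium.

Firm D's profit: π = y_D(125 − (y_D + y_A)) − 47y_D − 0.5y_D².
∂π/∂y_D = 78 − 3y_D − y_A = 0, so y_D = 26 − (1/3)y_A.
For A: ∂π/∂y_A = 89 − 2y_A − y_D = 0 ⇒ y_A = 44.5 − 0.5y_D.
Solving the two reaction functions simultaneously: (1 − (−1/3)(−0.5))y_D = 26 − (1/3)·44.5, so (5/6)y_D = 67/6 and y_D = 13.4.
Then y_A = 44.5 − 0.5·13.4 = 37.8.
Price P = 125 − 51.2 = 73.8.
D's profit: (73.8 − 47)·13.4 − 0.5(13.4)² = 269.34.

269.34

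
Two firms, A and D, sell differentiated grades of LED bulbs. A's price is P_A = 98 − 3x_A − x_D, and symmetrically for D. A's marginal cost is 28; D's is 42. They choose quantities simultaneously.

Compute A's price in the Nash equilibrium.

Firm A's profit: π = x_A(98 − 3x_A − x_D) − 28x_A.
∂π/∂x_A = 70 − 6x_A − x_D = 0 ⇒ x_A = 35/3 − (1/6)x_D.
Similarly x_D = 28/3 − (1/6)x_A.
Plugging x_D into A's best response: x_A = 35/3 − (1/6)(28/3 − (1/6)x_A) ⇒ (35/36)x_A = 91/9, so x_A = 10.4.
Then x_D = 28/3 − (1/6)·10.4 = 7.6.
P_A = 98 − 3·10.4 − 7.6 = 59.2.

59.2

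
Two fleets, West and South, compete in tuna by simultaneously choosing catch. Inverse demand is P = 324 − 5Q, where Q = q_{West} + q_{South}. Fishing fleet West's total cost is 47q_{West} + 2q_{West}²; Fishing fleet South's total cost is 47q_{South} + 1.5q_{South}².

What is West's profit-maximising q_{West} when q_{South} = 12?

Fishing fleet West's profit: π = q_{West}(324 − 5(q_{West} + q_{South})) − 47q_{West} − 2q_{West}².
∂π/∂q_{West} = 277 − 14q_{West} − 5q_{South} = 0, so q_{West} = 277/14 − (5/14)q_{South}.
At q_{South} = 12: q_{West} = 277/14 − (5/14)·12 = 15.5.

15.5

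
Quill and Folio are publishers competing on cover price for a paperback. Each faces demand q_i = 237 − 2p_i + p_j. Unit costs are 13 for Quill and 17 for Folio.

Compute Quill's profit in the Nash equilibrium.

Quill's profit: π = (p_{Quill} − 13)(237 − 2p_{Quill} + p_{Folio}).
∂π/∂p_{Quill} = 263 − 4p_{Quill} + p_{Folio} = 0 ⇒ p_{Quill} = 65.75 + 0.25p_{Folio}.
Similarly p_{Folio} = 67.75 + 0.25p_{Quill}.
Solving the two reaction functions simultaneously: (1 − (0.25)(0.25))p_{Quill} = 65.75 + 0.25·67.75, so 0.9375p_{Quill} = 82.6875 and p_{Quill} = 88.2.
Then p_{Folio} = 67.75 + 0.25·88.2 = 89.8.
q_{Quill} = 237 − 2·88.2 + 89.8 = 150.4.
Profit = (88.2 − 13)·150.4 = 11310.08.

11310.08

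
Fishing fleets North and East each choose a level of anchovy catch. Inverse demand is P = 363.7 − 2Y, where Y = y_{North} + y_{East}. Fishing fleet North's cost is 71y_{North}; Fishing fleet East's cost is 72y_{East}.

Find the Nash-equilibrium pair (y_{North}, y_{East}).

Fishing fleet North's profit: π = y_{North}(363.7 − 2(y_{North} + y_{East})) − 71y_{North}.
∂π/∂y_{North} = 292.7 − 4y_{North} − 2y_{East} = 0, so y_{North} = 73.175 − 0.5y_{East}.
By the same steps for East: y_{East} = 72.925 − 0.5y_{North}.
Substituting the second reaction function into the first: y_{North} = 73.175 − 0.5(72.925 − 0.5y_{North}), which gives 0.75y_{North} = 36.7125 ⇒ y_{North} = 48.95.
Then y_{East} = 72.925 − 0.5·48.95 = 48.45.

48.95, 48.45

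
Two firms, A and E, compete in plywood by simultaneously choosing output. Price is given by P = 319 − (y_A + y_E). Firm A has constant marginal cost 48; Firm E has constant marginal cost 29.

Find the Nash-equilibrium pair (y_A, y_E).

Firm A's profit: π = y_A(319 − (y_A + y_E)) − 48y_A.
∂π/∂y_A = 271 − 2y_A − y_E = 0, so y_A = 135.5 − 0.5y_E.
By the same steps for E: y_E = 145 − 0.5y_A.
Plugging y_E into A's best response: y_A = 135.5 − 0.5(145 − 0.5y_A) ⇒ 0.75y_A = 63, so y_A = 84.
Then y_E = 145 − 0.5·84 = 103.

84, 103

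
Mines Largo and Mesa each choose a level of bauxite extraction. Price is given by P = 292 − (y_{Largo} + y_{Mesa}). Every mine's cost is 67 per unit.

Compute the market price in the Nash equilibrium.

Mine Largo's profit: π = y_{Largo}(292 − (y_{Largo} + y_{Mesa})) − 67y_{Largo}.
∂π/∂y_{Largo} = 225 − 2y_{Largo} − y_{Mesa} = 0, so y_{Largo} = 112.5 − 0.5y_{Mesa}.
Setting y_{Largo} = y_{Mesa} in the reaction function: y_{Largo} = 112.5 − 0.5y_{Largo}, so y_{Largo} = 112.5 / 1.5 = 75.
Equilibrium price: P = 292 − 150 = 142.

142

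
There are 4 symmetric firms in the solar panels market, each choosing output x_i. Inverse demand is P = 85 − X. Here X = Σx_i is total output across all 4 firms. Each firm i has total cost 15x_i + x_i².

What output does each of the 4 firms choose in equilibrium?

10

A representative firm's profit is π_i = x_i(85 − X) − 15x_i − x_i², with X = x_i + Σ_{j≠i} x_j.
First-order condition: 70 − 4x_i − Σ_{j≠i} x_j = 0.
With identical firms, set every x_j = x: then 70 − 4x − 3x = 0, i.e. x = 70/7 = 10.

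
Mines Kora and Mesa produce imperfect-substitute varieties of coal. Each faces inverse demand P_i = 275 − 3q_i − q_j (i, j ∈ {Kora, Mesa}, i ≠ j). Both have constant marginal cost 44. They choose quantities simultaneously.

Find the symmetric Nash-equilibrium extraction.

Mine Kora's profit: π = q_{Kora}(275 − 3q_{Kora} − q_{Mesa}) − 44q_{Kora}.
∂π/∂q_{Kora} = 231 − 6q_{Kora} − q_{Mesa} = 0 ⇒ q_{Kora} = 38.5 − (1/6)q_{Mesa}.
By symmetry q_{Mesa} = q_{Kora}; substituting into the reaction function, (7/6)q_{Kora} = 38.5 and q_{Kora} = 33.

33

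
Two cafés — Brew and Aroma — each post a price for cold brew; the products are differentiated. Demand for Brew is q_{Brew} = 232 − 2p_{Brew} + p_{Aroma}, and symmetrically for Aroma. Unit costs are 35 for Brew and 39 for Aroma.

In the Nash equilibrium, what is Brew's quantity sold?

132.4

Brew's profit: π = (p_{Brew} − 35)(232 − 2p_{Brew} + p_{Aroma}).
∂π/∂p_{Brew} = 302 − 4p_{Brew} + p_{Aroma} = 0 ⇒ p_{Brew} = 75.5 + 0.25p_{Aroma}.
Similarly p_{Aroma} = 77.5 + 0.25p_{Brew}.
Plugging p_{Aroma} into Brew's best response: p_{Brew} = 75.5 + 0.25(77.5 + 0.25p_{Brew}) ⇒ 0.9375p_{Brew} = 94.875, so p_{Brew} = 101.2.
Then p_{Aroma} = 77.5 + 0.25·101.2 = 102.8.
q_{Brew} = 232 − 2·101.2 + 102.8 = 132.4.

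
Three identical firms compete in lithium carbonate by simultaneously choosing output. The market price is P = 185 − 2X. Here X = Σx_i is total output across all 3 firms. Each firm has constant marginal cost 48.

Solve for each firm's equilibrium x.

A representative firm's profit is π_i = x_i(185 − 2X) − 48x_i, with X = x_i + Σ_{j≠i} x_j.
First-order condition: 137 − 4x_i − 2Σ_{j≠i} x_j = 0.
In a symmetric equilibrium every firm chooses the same x, so Σ_{j≠i} x_j = 2x. The condition becomes 137 − 8x = 0, giving x = 137/8 = 17.125.

17.125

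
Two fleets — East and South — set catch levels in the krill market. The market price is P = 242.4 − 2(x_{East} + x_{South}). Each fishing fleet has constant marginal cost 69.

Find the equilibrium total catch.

57.8

Fishing fleet East's profit: π = x_{East}(242.4 − 2(x_{East} + x_{South})) − 69x_{East}.
∂π/∂x_{East} = 173.4 − 4x_{East} − 2x_{South} = 0, so x_{East} = 43.35 − 0.5x_{South}.
By symmetry x_{South} = x_{East}; substituting into the reaction function, 1.5x_{East} = 43.35 and x_{East} = 28.9.
Total catch: 28.9 + 28.9 = 57.8.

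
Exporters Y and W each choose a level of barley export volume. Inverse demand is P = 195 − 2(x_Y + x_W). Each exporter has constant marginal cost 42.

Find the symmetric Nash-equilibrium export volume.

25.5

Exporter Y's profit: π = x_Y(195 − 2(x_Y + x_W)) − 42x_Y.
∂π/∂x_Y = 153 − 4x_Y − 2x_W = 0, so x_Y = 38.25 − 0.5x_W.
The game is symmetric, so in equilibrium x_W = x_Y: the reaction function gives 1.5x_Y = 38.25, hence x_Y = 25.5.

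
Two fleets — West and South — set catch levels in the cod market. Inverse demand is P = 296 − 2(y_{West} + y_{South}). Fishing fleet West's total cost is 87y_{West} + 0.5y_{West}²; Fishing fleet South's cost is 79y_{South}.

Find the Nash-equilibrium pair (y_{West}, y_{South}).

25.125, 41.6875

Fishing fleet West's profit: π = y_{West}(296 − 2(y_{West} + y_{South})) − 87y_{West} − 0.5y_{West}².
∂π/∂y_{West} = 209 − 5y_{West} − 2y_{South} = 0, so y_{West} = 41.8 − 0.4y_{South}.
For South: ∂π/∂y_{South} = 217 − 4y_{South} − 2y_{West} = 0 ⇒ y_{South} = 54.25 − 0.5y_{West}.
Solving the two reaction functions simultaneously: (1 − (−0.4)(−0.5))y_{West} = 41.8 − 0.4·54.25, so 0.8y_{West} = 20.1 and y_{West} = 25.125.
Then y_{South} = 54.25 − 0.5·25.125 = 41.6875.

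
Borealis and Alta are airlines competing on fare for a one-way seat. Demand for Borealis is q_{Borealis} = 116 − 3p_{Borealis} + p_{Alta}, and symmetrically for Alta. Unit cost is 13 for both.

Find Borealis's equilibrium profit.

Borealis's profit: π = (p_{Borealis} − 13)(116 − 3p_{Borealis} + p_{Alta}).
∂π/∂p_{Borealis} = 155 − 6p_{Borealis} + p_{Alta} = 0 ⇒ p_{Borealis} = 155/6 + (1/6)p_{Alta}.
By symmetry p_{Alta} = p_{Borealis}; substituting into the reaction function, (5/6)p_{Borealis} = 155/6 and p_{Borealis} = 31.
q_{Borealis} = 116 − 3·31 + 31 = 54.
Profit = (31 − 13)·54 = 972.

972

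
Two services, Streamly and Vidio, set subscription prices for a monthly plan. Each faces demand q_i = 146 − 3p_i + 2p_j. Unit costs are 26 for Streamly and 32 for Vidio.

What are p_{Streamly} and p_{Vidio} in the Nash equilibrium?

57.125, 59.375

Streamly's profit: π = (p_{Streamly} − 26)(146 − 3p_{Streamly} + 2p_{Vidio}).
∂π/∂p_{Streamly} = 224 − 6p_{Streamly} + 2p_{Vidio} = 0 ⇒ p_{Streamly} = 112/3 + (1/3)p_{Vidio}.
Similarly p_{Vidio} = 121/3 + (1/3)p_{Streamly}.
Plugging p_{Vidio} into Streamly's best response: p_{Streamly} = 112/3 + (1/3)(121/3 + (1/3)p_{Streamly}) ⇒ (8/9)p_{Streamly} = 457/9, so p_{Streamly} = 57.125.
Then p_{Vidio} = 121/3 + (1/3)·57.125 = 59.375.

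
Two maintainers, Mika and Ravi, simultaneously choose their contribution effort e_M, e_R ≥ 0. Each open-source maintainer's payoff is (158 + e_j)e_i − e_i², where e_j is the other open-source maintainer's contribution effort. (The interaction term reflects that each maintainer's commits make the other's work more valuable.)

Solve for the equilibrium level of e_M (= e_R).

Mika's payoff is (158 + e_R)e_M − e_M².
∂π/∂e_M = 158 + e_R − 2e_M = 0, so e_M = 79 + 0.5e_R.
Setting e_M = e_R in the reaction function: e_M = 79 + 0.5e_M, so e_M = 79 / 0.5 = 158.

158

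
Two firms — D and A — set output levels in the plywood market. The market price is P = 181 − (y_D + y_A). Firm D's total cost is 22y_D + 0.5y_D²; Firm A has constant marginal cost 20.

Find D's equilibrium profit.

1478.94

Firm D's profit: π = y_D(181 − (y_D + y_A)) − 22y_D − 0.5y_D².
∂π/∂y_D = 159 − 3y_D − y_A = 0, so y_D = 53 − (1/3)y_A.
For A: ∂π/∂y_A = 161 − 2y_A − y_D = 0 ⇒ y_A = 80.5 − 0.5y_D.
Substituting the second reaction function into the first: y_D = 53 − (1/3)(80.5 − 0.5y_D), which gives (5/6)y_D = 157/6 ⇒ y_D = 31.4.
Then y_A = 80.5 − 0.5·31.4 = 64.8.
Price P = 181 − 96.2 = 84.8.
D's profit: (84.8 − 22)·31.4 − 0.5(31.4)² = 1478.94.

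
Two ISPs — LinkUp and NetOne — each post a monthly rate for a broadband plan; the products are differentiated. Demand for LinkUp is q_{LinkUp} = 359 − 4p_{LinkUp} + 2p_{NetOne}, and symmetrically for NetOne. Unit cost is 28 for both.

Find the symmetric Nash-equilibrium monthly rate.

78.5

LinkUp's profit: π = (p_{LinkUp} − 28)(359 − 4p_{LinkUp} + 2p_{NetOne}).
∂π/∂p_{LinkUp} = 471 − 8p_{LinkUp} + 2p_{NetOne} = 0 ⇒ p_{LinkUp} = 58.875 + 0.25p_{NetOne}.
The game is symmetric, so in equilibrium p_{NetOne} = p_{LinkUp}: the reaction function gives 0.75p_{LinkUp} = 58.875, hence p_{LinkUp} = 78.5.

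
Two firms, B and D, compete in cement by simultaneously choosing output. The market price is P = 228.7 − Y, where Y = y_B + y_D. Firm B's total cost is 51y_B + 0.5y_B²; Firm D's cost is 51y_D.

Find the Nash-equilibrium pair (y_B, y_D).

Firm B's profit: π = y_B(228.7 − (y_B + y_D)) − 51y_B − 0.5y_B².
∂π/∂y_B = 177.7 − 3y_B − y_D = 0, so y_B = 1777/30 − (1/3)y_D.
For D: ∂π/∂y_D = 177.7 − 2y_D − y_B = 0 ⇒ y_D = 88.85 − 0.5y_B.
Substituting the second reaction function into the first: y_B = 1777/30 − (1/3)(88.85 − 0.5y_B), which gives (5/6)y_B = 1777/60 ⇒ y_B = 35.54.
Then y_D = 88.85 − 0.5·35.54 = 71.08.

35.54, 71.08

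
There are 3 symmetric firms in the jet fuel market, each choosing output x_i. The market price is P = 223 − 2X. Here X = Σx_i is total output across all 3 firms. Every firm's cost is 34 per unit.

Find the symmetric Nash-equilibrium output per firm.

23.625

A representative firm's profit is π_i = x_i(223 − 2X) − 34x_i, with X = x_i + Σ_{j≠i} x_j.
First-order condition: 189 − 4x_i − 2Σ_{j≠i} x_j = 0.
Imposing symmetry (x_j = x for all j) turns Σ_{j≠i} x_j into 2x, so 189 = 8x and x = 23.625.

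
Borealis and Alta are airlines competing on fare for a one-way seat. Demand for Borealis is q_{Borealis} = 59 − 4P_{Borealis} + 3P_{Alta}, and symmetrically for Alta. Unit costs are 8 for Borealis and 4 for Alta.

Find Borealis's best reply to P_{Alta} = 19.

Borealis's profit: π = (P_{Borealis} − 8)(59 − 4P_{Borealis} + 3P_{Alta}).
∂π/∂P_{Borealis} = 91 − 8P_{Borealis} + 3P_{Alta} = 0 ⇒ P_{Borealis} = 11.375 + 0.375P_{Alta}.
At P_{Alta} = 19: P_{Borealis} = 11.375 + 0.375·19 = 18.5.

18.5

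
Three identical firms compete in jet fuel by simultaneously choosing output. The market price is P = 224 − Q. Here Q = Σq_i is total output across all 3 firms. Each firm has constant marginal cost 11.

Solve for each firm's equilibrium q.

53.25

A representative firm's profit is π_i = q_i(224 − Q) − 11q_i, with Q = q_i + Σ_{j≠i} q_j.
First-order condition: 213 − 2q_i − Σ_{j≠i} q_j = 0.
With identical firms, set every q_j = q: then 213 − 2q − 2q = 0, i.e. q = 213/4 = 53.25.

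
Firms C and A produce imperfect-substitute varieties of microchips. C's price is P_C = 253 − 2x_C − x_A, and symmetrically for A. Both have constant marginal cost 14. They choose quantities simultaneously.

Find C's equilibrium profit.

Firm C's profit: π = x_C(253 − 2x_C − x_A) − 14x_C.
∂π/∂x_C = 239 − 4x_C − x_A = 0 ⇒ x_C = 59.75 − 0.25x_A.
By symmetry x_A = x_C; substituting into the reaction function, 1.25x_C = 59.75 and x_C = 47.8.
P_C = 253 − 2·47.8 − 47.8 = 109.6.
Profit = (109.6 − 14)·47.8 = 4569.68.

4569.68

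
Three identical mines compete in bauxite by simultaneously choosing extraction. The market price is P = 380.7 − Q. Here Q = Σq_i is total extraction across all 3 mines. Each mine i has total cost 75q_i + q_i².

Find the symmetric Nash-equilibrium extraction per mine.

A representative mine's profit is π_i = q_i(380.7 − Q) − 75q_i − q_i², with Q = q_i + Σ_{j≠i} q_j.
First-order condition: 305.7 − 4q_i − Σ_{j≠i} q_j = 0.
In a symmetric equilibrium every mine chooses the same q, so Σ_{j≠i} q_j = 2q. The condition becomes 305.7 − 6q = 0, giving q = 305.7/6 = 50.95.

50.95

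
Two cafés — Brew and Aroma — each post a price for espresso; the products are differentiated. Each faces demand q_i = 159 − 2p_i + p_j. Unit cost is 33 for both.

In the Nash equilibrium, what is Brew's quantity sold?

84

Brew's profit: π = (p_{Brew} − 33)(159 − 2p_{Brew} + p_{Aroma}).
∂π/∂p_{Brew} = 225 − 4p_{Brew} + p_{Aroma} = 0 ⇒ p_{Brew} = 56.25 + 0.25p_{Aroma}.
The game is symmetric, so in equilibrium p_{Aroma} = p_{Brew}: the reaction function gives 0.75p_{Brew} = 56.25, hence p_{Brew} = 75.
q_{Brew} = 159 − 2·75 + 75 = 84.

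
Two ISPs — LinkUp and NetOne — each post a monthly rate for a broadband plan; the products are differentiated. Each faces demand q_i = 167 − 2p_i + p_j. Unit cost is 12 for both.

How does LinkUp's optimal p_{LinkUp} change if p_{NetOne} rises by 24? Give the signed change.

6

LinkUp's profit: π = (p_{LinkUp} − 12)(167 − 2p_{LinkUp} + p_{NetOne}).
∂π/∂p_{LinkUp} = 191 − 4p_{LinkUp} + p_{NetOne} = 0 ⇒ p_{LinkUp} = 47.75 + 0.25p_{NetOne}.
The reaction-function slope is 0.25, so a 24-unit rise in p_{NetOne} moves p_{LinkUp} by 0.25 × 24 = 6. LinkUp's best response rises — the actions are strategic complements.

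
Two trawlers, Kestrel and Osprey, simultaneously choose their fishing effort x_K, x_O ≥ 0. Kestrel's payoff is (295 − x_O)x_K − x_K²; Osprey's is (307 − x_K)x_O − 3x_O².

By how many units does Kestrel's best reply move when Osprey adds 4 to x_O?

Expanding Kestrel's payoff: 295x_K − x_Ox_K − x_K².
∂π/∂x_K = 295 − x_O − 2x_K = 0, so x_K = 147.5 − 0.5x_O.
The reaction-function slope is −0.5, so a 4-unit rise in x_O moves x_K by −0.5 × 4 = −2. Kestrel's best response falls — the actions are strategic substitutes.

-2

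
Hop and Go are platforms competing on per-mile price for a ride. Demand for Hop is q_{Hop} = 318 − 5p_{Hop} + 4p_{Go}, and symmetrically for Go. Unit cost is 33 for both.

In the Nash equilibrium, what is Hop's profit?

Hop's profit: π = (p_{Hop} − 33)(318 − 5p_{Hop} + 4p_{Go}).
∂π/∂p_{Hop} = 483 − 10p_{Hop} + 4p_{Go} = 0 ⇒ p_{Hop} = 48.3 + 0.4p_{Go}.
By symmetry p_{Go} = p_{Hop}; substituting into the reaction function, 0.6p_{Hop} = 48.3 and p_{Hop} = 80.5.
q_{Hop} = 318 − 5·80.5 + 4·80.5 = 237.5.
Profit = (80.5 − 33)·237.5 = 11281.25.

11281.25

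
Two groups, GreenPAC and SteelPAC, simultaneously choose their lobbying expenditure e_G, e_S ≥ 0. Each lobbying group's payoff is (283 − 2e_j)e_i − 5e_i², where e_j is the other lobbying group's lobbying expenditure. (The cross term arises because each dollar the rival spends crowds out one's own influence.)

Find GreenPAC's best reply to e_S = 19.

24.5

GreenPAC's payoff is (283 − 2e_S)e_G − 5e_G².
∂π/∂e_G = 283 − 2e_S − 10e_G = 0, so e_G = 28.3 − 0.2e_S.
At e_S = 19: e_G = 28.3 − 0.2·19 = 24.5.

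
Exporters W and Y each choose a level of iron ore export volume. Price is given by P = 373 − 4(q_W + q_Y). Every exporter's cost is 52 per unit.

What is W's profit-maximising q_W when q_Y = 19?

Exporter W's profit: π = q_W(373 − 4(q_W + q_Y)) − 52q_W.
∂π/∂q_W = 321 − 8q_W − 4q_Y = 0, so q_W = 40.125 − 0.5q_Y.
At q_Y = 19: q_W = 40.125 − 0.5·19 = 30.625.

30.625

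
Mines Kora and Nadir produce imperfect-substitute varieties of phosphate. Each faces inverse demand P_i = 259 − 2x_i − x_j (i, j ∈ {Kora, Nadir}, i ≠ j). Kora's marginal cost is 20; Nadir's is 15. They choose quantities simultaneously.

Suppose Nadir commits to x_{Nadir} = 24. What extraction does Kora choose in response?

Mine Kora's profit: π = x_{Kora}(259 − 2x_{Kora} − x_{Nadir}) − 20x_{Kora}.
∂π/∂x_{Kora} = 239 − 4x_{Kora} − x_{Nadir} = 0 ⇒ x_{Kora} = 59.75 − 0.25x_{Nadir}.
At x_{Nadir} = 24: x_{Kora} = 59.75 − 0.25·24 = 53.75.

53.75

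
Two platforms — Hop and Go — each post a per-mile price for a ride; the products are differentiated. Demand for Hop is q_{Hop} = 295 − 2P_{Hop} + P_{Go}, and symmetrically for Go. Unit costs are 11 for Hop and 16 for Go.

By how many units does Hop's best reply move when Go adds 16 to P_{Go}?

4

Hop's profit: π = (P_{Hop} − 11)(295 − 2P_{Hop} + P_{Go}).
∂π/∂P_{Hop} = 317 − 4P_{Hop} + P_{Go} = 0 ⇒ P_{Hop} = 79.25 + 0.25P_{Go}.
The reaction-function slope is 0.25, so a 16-unit rise in P_{Go} moves P_{Hop} by 0.25 × 16 = 4. Hop's best response rises — the actions are strategic complements.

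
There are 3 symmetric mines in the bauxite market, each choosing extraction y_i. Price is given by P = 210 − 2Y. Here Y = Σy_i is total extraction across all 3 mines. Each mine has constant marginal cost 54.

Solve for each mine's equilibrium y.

19.5

A representative mine's profit is π_i = y_i(210 − 2Y) − 54y_i, with Y = y_i + Σ_{j≠i} y_j.
First-order condition: 156 − 4y_i − 2Σ_{j≠i} y_j = 0.
Imposing symmetry (y_j = y for all j) turns Σ_{j≠i} y_j into 2y, so 156 = 8y and y = 19.5.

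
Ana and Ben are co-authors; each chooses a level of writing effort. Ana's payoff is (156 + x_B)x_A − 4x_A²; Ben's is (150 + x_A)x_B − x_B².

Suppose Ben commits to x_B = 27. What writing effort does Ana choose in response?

22.875

Expanding Ana's payoff: 156x_A + x_Bx_A − 4x_A².
∂π/∂x_A = 156 + x_B − 8x_A = 0, so x_A = 19.5 + 0.125x_B.
At x_B = 27: x_A = 19.5 + 0.125·27 = 22.875.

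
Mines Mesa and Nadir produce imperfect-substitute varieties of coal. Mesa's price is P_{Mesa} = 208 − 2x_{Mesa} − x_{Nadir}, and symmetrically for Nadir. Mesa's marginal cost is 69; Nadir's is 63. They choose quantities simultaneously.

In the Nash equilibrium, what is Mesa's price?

Mine Mesa's profit: π = x_{Mesa}(208 − 2x_{Mesa} − x_{Nadir}) − 69x_{Mesa}.
∂π/∂x_{Mesa} = 139 − 4x_{Mesa} − x_{Nadir} = 0 ⇒ x_{Mesa} = 34.75 − 0.25x_{Nadir}.
Similarly x_{Nadir} = 36.25 − 0.25x_{Mesa}.
Solving the two reaction functions simultaneously: (1 − (−0.25)(−0.25))x_{Mesa} = 34.75 − 0.25·36.25, so 0.9375x_{Mesa} = 25.6875 and x_{Mesa} = 27.4.
Then x_{Nadir} = 36.25 − 0.25·27.4 = 29.4.
P_{Mesa} = 208 − 2·27.4 − 29.4 = 123.8.

123.8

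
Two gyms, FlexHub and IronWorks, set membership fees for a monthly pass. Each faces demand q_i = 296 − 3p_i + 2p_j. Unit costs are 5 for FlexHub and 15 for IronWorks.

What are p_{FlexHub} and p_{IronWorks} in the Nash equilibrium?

79.625, 83.375

FlexHub's profit: π = (p_{FlexHub} − 5)(296 − 3p_{FlexHub} + 2p_{IronWorks}).
∂π/∂p_{FlexHub} = 311 − 6p_{FlexHub} + 2p_{IronWorks} = 0 ⇒ p_{FlexHub} = 311/6 + (1/3)p_{IronWorks}.
Similarly p_{IronWorks} = 341/6 + (1/3)p_{FlexHub}.
Solving the two reaction functions simultaneously: (1 − (1/3)(1/3))p_{FlexHub} = 311/6 + (1/3)·(341/6), so (8/9)p_{FlexHub} = 637/9 and p_{FlexHub} = 79.625.
Then p_{IronWorks} = 341/6 + (1/3)·79.625 = 83.375.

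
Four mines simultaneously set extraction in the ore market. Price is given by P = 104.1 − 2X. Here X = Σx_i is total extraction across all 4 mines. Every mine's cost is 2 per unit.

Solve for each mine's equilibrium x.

10.21

A representative mine's profit is π_i = x_i(104.1 − 2X) − 2x_i, with X = x_i + Σ_{j≠i} x_j.
First-order condition: 102.1 − 4x_i − 2Σ_{j≠i} x_j = 0.
Imposing symmetry (x_j = x for all j) turns Σ_{j≠i} x_j into 3x, so 102.1 = 10x and x = 10.21.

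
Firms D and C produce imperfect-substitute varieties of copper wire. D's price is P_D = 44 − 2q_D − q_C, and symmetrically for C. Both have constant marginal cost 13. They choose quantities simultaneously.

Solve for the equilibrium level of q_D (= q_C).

Firm D's profit: π = q_D(44 − 2q_D − q_C) − 13q_D.
∂π/∂q_D = 31 − 4q_D − q_C = 0 ⇒ q_D = 7.75 − 0.25q_C.
The game is symmetric, so in equilibrium q_C = q_D: the reaction function gives 1.25q_D = 7.75, hence q_D = 6.2.

6.2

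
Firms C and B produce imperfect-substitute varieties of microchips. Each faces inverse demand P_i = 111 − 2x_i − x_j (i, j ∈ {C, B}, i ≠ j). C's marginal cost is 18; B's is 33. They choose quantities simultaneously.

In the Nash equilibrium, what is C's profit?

Firm C's profit: π = x_C(111 − 2x_C − x_B) − 18x_C.
∂π/∂x_C = 93 − 4x_C − x_B = 0 ⇒ x_C = 23.25 − 0.25x_B.
Similarly x_B = 19.5 − 0.25x_C.
Solving the two reaction functions simultaneously: (1 − (−0.25)(−0.25))x_C = 23.25 − 0.25·19.5, so 0.9375x_C = 18.375 and x_C = 19.6.
Then x_B = 19.5 − 0.25·19.6 = 14.6.
P_C = 111 − 2·19.6 − 14.6 = 57.2.
Profit = (57.2 − 18)·19.6 = 768.32.

768.32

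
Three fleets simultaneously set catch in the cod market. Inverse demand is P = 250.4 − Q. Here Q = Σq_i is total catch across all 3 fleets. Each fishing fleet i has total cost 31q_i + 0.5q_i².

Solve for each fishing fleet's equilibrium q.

43.88

A representative fishing fleet's profit is π_i = q_i(250.4 − Q) − 31q_i − 0.5q_i², with Q = q_i + Σ_{j≠i} q_j.
First-order condition: 219.4 − 3q_i − Σ_{j≠i} q_j = 0.
Imposing symmetry (q_j = q for all j) turns Σ_{j≠i} q_j into 2q, so 219.4 = 5q and q = 43.88.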